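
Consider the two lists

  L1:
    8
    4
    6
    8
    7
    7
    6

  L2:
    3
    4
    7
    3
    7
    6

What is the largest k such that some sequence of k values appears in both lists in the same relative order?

4

Let dp[i][j] be the LCS length of the first i values of L1 and the first j values of L2. dp[i][j] = dp[i-1][j-1]+1 when the i-th and j-th values match, else max(dp[i-1][j], dp[i][j-1]).
    ·  3  4  7  3  7  6
 ·  0  0  0  0  0  0  0
 8  0  0  0  0  0  0  0
 4  0  0  1  1  1  1  1
 6  0  0  1  1  1  1  2
 8  0  0  1  1  1  1  2
 7  0  0  1  2  2  2  2
 7  0  0  1  2  2  3  3
 6  0  0  1  2  2  3  4
dp[7][6] = 4. One LCS (by backtracking along matches): 4, 7, 7, 6.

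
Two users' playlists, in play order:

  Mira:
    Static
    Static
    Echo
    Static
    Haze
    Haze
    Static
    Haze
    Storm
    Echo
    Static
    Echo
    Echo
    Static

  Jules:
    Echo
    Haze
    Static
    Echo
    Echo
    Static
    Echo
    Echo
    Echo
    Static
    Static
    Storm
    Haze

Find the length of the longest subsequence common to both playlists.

8

Taking Echo (Mira #3, Jules #1) → Haze (Mira #6, Jules #2) → Static (Mira #7, Jules #3) → Echo (Mira #10, Jules #5) → Static (Mira #11, Jules #6) → Echo (Mira #12, Jules #8) → Echo (Mira #13, Jules #9) → Static (Mira #14, Jules #11) gives a common subsequence of length 8. The LCS DP gives dp[14][13] = 8, so this is optimal.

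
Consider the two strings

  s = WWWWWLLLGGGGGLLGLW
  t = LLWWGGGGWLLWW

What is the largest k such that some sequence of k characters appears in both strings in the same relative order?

Pick W (s #4, t #3) → W (s #5, t #4) → G (s #9, t #5) → G (s #10, t #6) → G (s #11, t #7) → G (s #12, t #8) → L (s #14, t #10) → L (s #15, t #11) → W (s #18, t #13); all 9 characters appear in both, in order. The LCS DP gives dp[18][13] = 9, so this is optimal.

9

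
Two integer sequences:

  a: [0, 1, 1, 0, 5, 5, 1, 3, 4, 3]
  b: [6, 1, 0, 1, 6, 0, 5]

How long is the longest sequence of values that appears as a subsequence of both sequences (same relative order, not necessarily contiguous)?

Let dp[i][j] be the LCS length of the first i values of a and the first j values of b. dp[i][j] = dp[i-1][j-1]+1 when the i-th and j-th values match, else max(dp[i-1][j], dp[i][j-1]).
    ·  6  1  0  1  6  0  5
 ·  0  0  0  0  0  0  0  0
 0  0  0  0  1  1  1  1  1
 1  0  0  1  1  2  2  2  2
 1  0  0  1  1  2  2  2  2
 0  0  0  1  2  2  2  3  3
 5  0  0  1  2  2  2  3  4
 5  0  0  1  2  2  2  3  4
 1  0  0  1  2  3  3  3  4
 3  0  0  1  2  3  3  3  4
 4  0  0  1  2  3  3  3  4
 3  0  0  1  2  3  3  3  4
dp[10][7] = 4. One LCS (by backtracking along matches): 0, 1, 0, 5.

4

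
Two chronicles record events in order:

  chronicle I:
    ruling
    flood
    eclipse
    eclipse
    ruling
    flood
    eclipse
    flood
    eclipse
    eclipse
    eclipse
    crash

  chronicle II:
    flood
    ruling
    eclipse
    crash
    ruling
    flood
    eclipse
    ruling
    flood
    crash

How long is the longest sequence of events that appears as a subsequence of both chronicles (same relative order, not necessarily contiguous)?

7

Match ruling (chronicle I #1, chronicle II #2) → eclipse (chronicle I #3, chronicle II #3) → ruling (chronicle I #5, chronicle II #5) → flood (chronicle I #6, chronicle II #6) → eclipse (chronicle I #7, chronicle II #7) → flood (chronicle I #8, chronicle II #9) → crash (chronicle I #12, chronicle II #10) — 7 events in the same relative order in both. dp[12][10] = 7 confirms this is the maximum.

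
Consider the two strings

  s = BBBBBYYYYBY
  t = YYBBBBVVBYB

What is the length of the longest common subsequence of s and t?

One common subsequence of length 7: B (s #1, t #3); then B (s #2, t #4); then B (s #3, t #5); then B (s #4, t #6); then B (s #5, t #9); then Y (s #9, t #10); then B (s #10, t #11). The LCS DP gives dp[11][11] = 7, so this is optimal.

7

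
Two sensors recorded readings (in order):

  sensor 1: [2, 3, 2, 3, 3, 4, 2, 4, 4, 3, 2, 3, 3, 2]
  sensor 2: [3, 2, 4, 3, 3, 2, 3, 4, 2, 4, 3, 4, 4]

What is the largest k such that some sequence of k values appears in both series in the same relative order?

8

Taking 2 at sensor 1[1]=sensor 2[2] → 3 at sensor 1[2]=sensor 2[5] → 2 at sensor 1[3]=sensor 2[6] → 3 at sensor 1[5]=sensor 2[7] → 4 at sensor 1[6]=sensor 2[8] → 2 at sensor 1[7]=sensor 2[9] → 4 at sensor 1[8]=sensor 2[12] → 4 at sensor 1[9]=sensor 2[13] gives a common subsequence of length 8. dp[14][13] = 8 confirms this is the maximum.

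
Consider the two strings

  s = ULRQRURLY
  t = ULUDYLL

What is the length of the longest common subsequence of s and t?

Let dp[i][j] be the LCS length of the first i characters of s and the first j characters of t. dp[i][j] = dp[i-1][j-1]+1 when the i-th and j-th characters match, else max(dp[i-1][j], dp[i][j-1]).
    ·  U  L  U  D  Y  L  L
 ·  0  0  0  0  0  0  0  0
 U  0  1  1  1  1  1  1  1
 L  0  1  2  2  2  2  2  2
 R  0  1  2  2  2  2  2  2
 Q  0  1  2  2  2  2  2  2
 R  0  1  2  2  2  2  2  2
 U  0  1  2  3  3  3  3  3
 R  0  1  2  3  3  3  3  3
 L  0  1  2  3  3  3  4  4
 Y  0  1  2  3  3  4  4  4
dp[9][7] = 4. One LCS (by backtracking along matches): ULUL.

4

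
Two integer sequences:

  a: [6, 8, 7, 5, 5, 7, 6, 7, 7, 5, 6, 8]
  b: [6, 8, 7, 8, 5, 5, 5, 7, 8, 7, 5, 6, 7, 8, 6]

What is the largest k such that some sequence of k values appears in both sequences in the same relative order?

One common subsequence of length 10: 6 (a #1, b #1), 8 (a #2, b #2), 7 (a #3, b #3), 5 (a #4, b #6), 5 (a #5, b #7), 7 (a #6, b #8), 7 (a #9, b #10), 5 (a #10, b #11), 6 (a #11, b #12), 8 (a #12, b #14), and the DP table's final entry dp[12][15] is also 10, so no common subsequence is longer.

10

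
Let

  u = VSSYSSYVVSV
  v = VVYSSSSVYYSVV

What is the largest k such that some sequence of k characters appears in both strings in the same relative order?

Let dp[i][j] be the LCS length of the first i characters of u and the first j characters of v. dp[i][j] = dp[i-1][j-1]+1 when the i-th and j-th characters match, else max(dp[i-1][j], dp[i][j-1]).
    ·  V  V  Y  S  S  S  S  V  Y  Y  S  V  V
 ·  0  0  0  0  0  0  0  0  0  0  0  0  0  0
 V  0  1  1  1  1  1  1  1  1  1  1  1  1  1
 S  0  1  1  1  2  2  2  2  2  2  2  2  2  2
 S  0  1  1  1  2  3  3  3  3  3  3  3  3  3
 Y  0  1  1  2  2  3  3  3  3  4  4  4  4  4
 S  0  1  1  2  3  3  4  4  4  4  4  5  5  5
 S  0  1  1  2  3  4  4  5  5  5  5  5  5  5
 Y  0  1  1  2  3  4  4  5  5  6  6  6  6  6
 V  0  1  2  2  3  4  4  5  6  6  6  6  7  7
 V  0  1  2  2  3  4  4  5  6  6  6  6  7  8
 S  0  1  2  2  3  4  5  5  6  6  6  7  7  8
 V  0  1  2  2  3  4  5  5  6  6  6  7  8  8
dp[11][13] = 8. One LCS (by backtracking along matches): VSSSSYVV.

8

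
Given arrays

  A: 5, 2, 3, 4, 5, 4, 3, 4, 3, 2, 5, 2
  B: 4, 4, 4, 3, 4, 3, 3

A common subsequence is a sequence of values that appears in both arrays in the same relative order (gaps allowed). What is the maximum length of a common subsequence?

5

Match 4 (A #4, B #2) → 4 (A #6, B #3) → 3 (A #7, B #4) → 4 (A #8, B #5) → 3 (A #9, B #7) — 5 values in the same relative order in both. The LCS DP gives dp[12][7] = 5, so this is optimal.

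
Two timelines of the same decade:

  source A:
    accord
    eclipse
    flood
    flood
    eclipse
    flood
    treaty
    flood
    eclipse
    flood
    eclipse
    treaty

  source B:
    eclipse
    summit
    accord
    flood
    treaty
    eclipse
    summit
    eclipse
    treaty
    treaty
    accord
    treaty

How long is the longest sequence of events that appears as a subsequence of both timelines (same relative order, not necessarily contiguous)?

6

One common subsequence of length 6: accord at source A[1]=source B[3]; then flood at source A[6]=source B[4]; then treaty at source A[7]=source B[5]; then eclipse at source A[9]=source B[6]; then eclipse at source A[11]=source B[8]; then treaty at source A[12]=source B[12]. The LCS DP gives dp[12][12] = 6, so this is optimal.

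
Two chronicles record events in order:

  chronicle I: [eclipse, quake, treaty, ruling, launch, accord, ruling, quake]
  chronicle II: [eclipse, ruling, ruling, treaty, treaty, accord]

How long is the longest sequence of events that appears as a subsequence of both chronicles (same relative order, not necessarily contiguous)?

Pick eclipse (chronicle I #1, chronicle II #1), treaty (chronicle I #3, chronicle II #5), accord (chronicle I #6, chronicle II #6); all 3 events appear in both, in order. Since dp[8][6] = 3, nothing longer is possible.

3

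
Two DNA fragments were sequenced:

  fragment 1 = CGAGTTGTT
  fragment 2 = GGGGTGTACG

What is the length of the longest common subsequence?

5

Let dp[i][j] be the LCS length of the first i bases of fragment 1 and the first j bases of fragment 2. dp[i][j] = dp[i-1][j-1]+1 when the i-th and j-th bases match, else max(dp[i-1][j], dp[i][j-1]).
    ·  G  G  G  G  T  G  T  A  C  G
 ·  0  0  0  0  0  0  0  0  0  0  0
 C  0  0  0  0  0  0  0  0  0  1  1
 G  0  1  1  1  1  1  1  1  1  1  2
 A  0  1  1  1  1  1  1  1  2  2  2
 G  0  1  2  2  2  2  2  2  2  2  3
 T  0  1  2  2  2  3  3  3  3  3  3
 T  0  1  2  2  2  3  3  4  4  4  4
 G  0  1  2  3  3  3  4  4  4  4  5
 T  0  1  2  3  3  4  4  5  5  5  5
 T  0  1  2  3  3  4  4  5  5  5  5
dp[9][10] = 5. One LCS (by backtracking along matches): GGTTG.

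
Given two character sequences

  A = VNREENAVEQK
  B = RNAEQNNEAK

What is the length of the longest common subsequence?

Let dp[i][j] be the LCS length of the first i characters of A and the first j characters of B. dp[i][j] = dp[i-1][j-1]+1 when the i-th and j-th characters match, else max(dp[i-1][j], dp[i][j-1]).
    ·  R  N  A  E  Q  N  N  E  A  K
 ·  0  0  0  0  0  0  0  0  0  0  0
 V  0  0  0  0  0  0  0  0  0  0  0
 N  0  0  1  1  1  1  1  1  1  1  1
 R  0  1  1  1  1  1  1  1  1  1  1
 E  0  1  1  1  2  2  2  2  2  2  2
 E  0  1  1  1  2  2  2  2  3  3  3
 N  0  1  2  2  2  2  3  3  3  3  3
 A  0  1  2  3  3  3  3  3  3  4  4
 V  0  1  2  3  3  3  3  3  3  4  4
 E  0  1  2  3  4  4  4  4  4  4  4
 Q  0  1  2  3  4  5  5  5  5  5  5
 K  0  1  2  3  4  5  5  5  5  5  6
dp[11][10] = 6. One LCS (by backtracking along matches): RNAEQK.

6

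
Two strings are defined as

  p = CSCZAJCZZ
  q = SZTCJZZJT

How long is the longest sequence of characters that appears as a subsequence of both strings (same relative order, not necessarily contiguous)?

5

Match S (p #2, q #1), then C (p #3, q #4), then J (p #6, q #5), then Z (p #8, q #6), then Z (p #9, q #7) — 5 characters in the same relative order in both. The LCS DP gives dp[9][9] = 5, so this is optimal.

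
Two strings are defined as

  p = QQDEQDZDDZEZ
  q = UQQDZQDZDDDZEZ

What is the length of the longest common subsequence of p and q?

One common subsequence of length 11: Q (p #1, q #2), Q (p #2, q #3), D (p #3, q #4), Q (p #5, q #6), D (p #6, q #7), Z (p #7, q #8), D (p #8, q #10), D (p #9, q #11), Z (p #10, q #12), E (p #11, q #13), Z (p #12, q #14). Since dp[12][14] = 11, nothing longer is possible.

11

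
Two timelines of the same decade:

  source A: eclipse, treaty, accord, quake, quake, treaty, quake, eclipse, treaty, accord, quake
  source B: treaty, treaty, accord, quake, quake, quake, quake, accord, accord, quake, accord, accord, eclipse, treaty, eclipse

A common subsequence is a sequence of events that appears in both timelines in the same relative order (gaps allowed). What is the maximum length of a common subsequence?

7

One common subsequence of length 7: treaty at source A[2]=source B[2]; then accord at source A[3]=source B[3]; then quake at source A[4]=source B[6]; then quake at source A[5]=source B[7]; then quake at source A[7]=source B[10]; then eclipse at source A[8]=source B[13]; then treaty at source A[9]=source B[14], and the DP table's final entry dp[11][15] is also 7, so no common subsequence is longer.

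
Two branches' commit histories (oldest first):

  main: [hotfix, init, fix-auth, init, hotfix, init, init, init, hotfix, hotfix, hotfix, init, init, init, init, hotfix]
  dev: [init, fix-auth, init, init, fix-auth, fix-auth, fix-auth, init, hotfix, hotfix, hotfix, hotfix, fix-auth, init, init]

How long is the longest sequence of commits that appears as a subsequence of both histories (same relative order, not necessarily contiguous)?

10

Pick init [2,1] → fix-auth [3,2] → init [4,3] → init [6,4] → init [7,8] → hotfix [9,10] → hotfix [10,11] → hotfix [11,12] → init [14,14] → init [15,15]; all 10 commits appear in both, in order. The LCS DP gives dp[16][15] = 10, so this is optimal.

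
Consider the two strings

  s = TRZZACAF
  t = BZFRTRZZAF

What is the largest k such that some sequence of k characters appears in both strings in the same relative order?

6

One common subsequence of length 6: T at s[1]=t[5] → R at s[2]=t[6] → Z at s[3]=t[7] → Z at s[4]=t[8] → A at s[7]=t[9] → F at s[8]=t[10]. The LCS DP gives dp[8][10] = 6, so this is optimal.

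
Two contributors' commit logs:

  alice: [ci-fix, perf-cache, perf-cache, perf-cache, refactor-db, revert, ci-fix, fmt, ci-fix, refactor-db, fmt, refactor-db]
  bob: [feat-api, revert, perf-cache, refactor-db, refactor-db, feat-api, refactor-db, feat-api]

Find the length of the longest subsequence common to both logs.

4

One common subsequence of length 4: perf-cache (alice #4, bob #3), refactor-db (alice #5, bob #4), refactor-db (alice #10, bob #5), refactor-db (alice #12, bob #7). dp[12][8] = 4 confirms this is the maximum.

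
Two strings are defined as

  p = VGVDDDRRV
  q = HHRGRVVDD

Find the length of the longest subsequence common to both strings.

4

Pick V (p #1, q #6) → V (p #3, q #7) → D (p #5, q #8) → D (p #6, q #9); all 4 characters appear in both, in order. Since dp[9][9] = 4, nothing longer is possible.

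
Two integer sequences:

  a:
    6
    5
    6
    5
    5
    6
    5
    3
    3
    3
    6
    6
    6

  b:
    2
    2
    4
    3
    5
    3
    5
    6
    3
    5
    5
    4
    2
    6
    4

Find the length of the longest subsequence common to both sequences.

5

Pick 5 at a[2]=b[7] → 6 at a[3]=b[8] → 5 at a[4]=b[10] → 5 at a[5]=b[11] → 6 at a[6]=b[14]; all 5 values appear in both, in order. The LCS DP gives dp[13][15] = 5, so this is optimal.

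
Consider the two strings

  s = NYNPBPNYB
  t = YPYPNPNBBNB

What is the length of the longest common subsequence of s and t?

6

Let dp[i][j] be the LCS length of the first i characters of s and the first j characters of t. dp[i][j] = dp[i-1][j-1]+1 when the i-th and j-th characters match, else max(dp[i-1][j], dp[i][j-1]).
    ·  Y  P  Y  P  N  P  N  B  B  N  B
 ·  0  0  0  0  0  0  0  0  0  0  0  0
 N  0  0  0  0  0  1  1  1  1  1  1  1
 Y  0  1  1  1  1  1  1  1  1  1  1  1
 N  0  1  1  1  1  2  2  2  2  2  2  2
 P  0  1  2  2  2  2  3  3  3  3  3  3
 B  0  1  2  2  2  2  3  3  4  4  4  4
 P  0  1  2  2  3  3  3  3  4  4  4  4
 N  0  1  2  2  3  4  4  4  4  4  5  5
 Y  0  1  2  3  3  4  4  4  4  4  5  5
 B  0  1  2  3  3  4  4  4  5  5  5  6
dp[9][11] = 6. One LCS (by backtracking along matches): YNPBNB.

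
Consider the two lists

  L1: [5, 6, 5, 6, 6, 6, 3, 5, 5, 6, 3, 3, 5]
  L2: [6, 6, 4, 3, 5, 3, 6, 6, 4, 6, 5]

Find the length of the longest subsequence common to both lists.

6

Taking 6 [2,2] → 5 [3,5] → 6 [4,7] → 6 [5,8] → 6 [10,10] → 5 [13,11] gives a common subsequence of length 6. Since dp[13][11] = 6, nothing longer is possible.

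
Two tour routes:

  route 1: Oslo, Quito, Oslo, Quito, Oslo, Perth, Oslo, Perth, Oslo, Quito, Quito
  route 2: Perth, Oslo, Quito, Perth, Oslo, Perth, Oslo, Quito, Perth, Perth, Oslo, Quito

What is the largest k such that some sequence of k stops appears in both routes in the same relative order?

Match Oslo [1,2] → Quito [2,3] → Oslo [3,7] → Quito [4,8] → Perth [6,9] → Perth [8,10] → Oslo [9,11] → Quito [11,12] — 8 stops in the same relative order in both. Since dp[11][12] = 8, nothing longer is possible.

8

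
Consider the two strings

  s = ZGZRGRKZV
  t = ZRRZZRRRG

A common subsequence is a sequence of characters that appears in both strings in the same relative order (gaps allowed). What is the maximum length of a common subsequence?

4

One common subsequence of length 4: Z [1,4], then Z [3,5], then R [4,8], then G [5,9], and the DP table's final entry dp[9][9] is also 4, so no common subsequence is longer.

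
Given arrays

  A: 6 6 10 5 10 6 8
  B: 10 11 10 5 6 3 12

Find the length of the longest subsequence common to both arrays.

3

Taking 10 at A[3]=B[3]; then 5 at A[4]=B[4]; then 6 at A[6]=B[5] gives a common subsequence of length 3. dp[7][7] = 3 confirms this is the maximum.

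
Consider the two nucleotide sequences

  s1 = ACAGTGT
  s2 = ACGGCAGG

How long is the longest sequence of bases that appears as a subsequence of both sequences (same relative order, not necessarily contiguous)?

5

Let dp[i][j] be the LCS length of the first i bases of s1 and the first j bases of s2. dp[i][j] = dp[i-1][j-1]+1 when the i-th and j-th bases match, else max(dp[i-1][j], dp[i][j-1]).
    ·  A  C  G  G  C  A  G  G
 ·  0  0  0  0  0  0  0  0  0
 A  0  1  1  1  1  1  1  1  1
 C  0  1  2  2  2  2  2  2  2
 A  0  1  2  2  2  2  3  3  3
 G  0  1  2  3  3  3  3  4  4
 T  0  1  2  3  3  3  3  4  4
 G  0  1  2  3  4  4  4  4  5
 T  0  1  2  3  4  4  4  4  5
dp[7][8] = 5. One LCS (by backtracking along matches): ACAGG.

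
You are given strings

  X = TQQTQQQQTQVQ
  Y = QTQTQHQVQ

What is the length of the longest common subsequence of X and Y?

7

Match T (X #1, Y #2), Q (X #3, Y #3), T (X #4, Y #4), Q (X #5, Y #5), Q (X #10, Y #7), V (X #11, Y #8), Q (X #12, Y #9) — 7 characters in the same relative order in both. dp[12][9] = 7 confirms this is the maximum.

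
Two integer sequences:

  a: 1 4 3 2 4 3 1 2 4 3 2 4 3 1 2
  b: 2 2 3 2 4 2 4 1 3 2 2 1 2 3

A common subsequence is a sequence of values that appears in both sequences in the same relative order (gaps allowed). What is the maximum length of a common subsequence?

9

One common subsequence of length 9: 3 [3,3], 2 [4,4], 4 [5,5], 2 [8,6], 4 [9,7], 3 [10,9], 2 [11,11], 1 [14,12], 2 [15,13]. The LCS DP gives dp[15][14] = 9, so this is optimal.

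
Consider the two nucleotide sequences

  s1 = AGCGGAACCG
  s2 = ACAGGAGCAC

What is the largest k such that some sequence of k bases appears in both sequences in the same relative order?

7

One common subsequence of length 7: A [1,1] → C [3,2] → G [4,4] → G [5,5] → A [6,6] → A [7,9] → C [9,10]. The LCS DP gives dp[10][10] = 7, so this is optimal.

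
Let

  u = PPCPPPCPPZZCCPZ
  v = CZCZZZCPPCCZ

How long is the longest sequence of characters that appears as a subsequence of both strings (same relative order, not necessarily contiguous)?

Taking C [3,3]; then C [7,7]; then P [8,8]; then P [9,9]; then C [12,10]; then C [13,11]; then Z [15,12] gives a common subsequence of length 7, and the DP table's final entry dp[15][12] is also 7, so no common subsequence is longer.

7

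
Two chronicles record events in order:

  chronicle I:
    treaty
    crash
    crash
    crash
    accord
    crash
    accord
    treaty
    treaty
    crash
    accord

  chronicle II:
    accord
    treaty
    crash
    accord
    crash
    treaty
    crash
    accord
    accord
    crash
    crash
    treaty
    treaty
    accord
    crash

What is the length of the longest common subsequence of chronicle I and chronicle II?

Taking treaty at chronicle I[1]=chronicle II[2], then crash at chronicle I[2]=chronicle II[3], then crash at chronicle I[3]=chronicle II[5], then crash at chronicle I[4]=chronicle II[7], then accord at chronicle I[5]=chronicle II[9], then crash at chronicle I[6]=chronicle II[11], then treaty at chronicle I[8]=chronicle II[12], then treaty at chronicle I[9]=chronicle II[13], then crash at chronicle I[10]=chronicle II[15] gives a common subsequence of length 9. Since dp[11][15] = 9, nothing longer is possible.

9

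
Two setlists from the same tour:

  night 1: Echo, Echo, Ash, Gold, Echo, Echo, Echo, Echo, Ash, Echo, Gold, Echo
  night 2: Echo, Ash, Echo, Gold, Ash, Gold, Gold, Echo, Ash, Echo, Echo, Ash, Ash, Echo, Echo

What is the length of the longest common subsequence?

10

One common subsequence of length 10: Echo (night 1 #1, night 2 #1), then Echo (night 1 #2, night 2 #3), then Ash (night 1 #3, night 2 #5), then Gold (night 1 #4, night 2 #7), then Echo (night 1 #5, night 2 #8), then Echo (night 1 #6, night 2 #10), then Echo (night 1 #7, night 2 #11), then Ash (night 1 #9, night 2 #13), then Echo (night 1 #10, night 2 #14), then Echo (night 1 #12, night 2 #15), and the DP table's final entry dp[12][15] is also 10, so no common subsequence is longer.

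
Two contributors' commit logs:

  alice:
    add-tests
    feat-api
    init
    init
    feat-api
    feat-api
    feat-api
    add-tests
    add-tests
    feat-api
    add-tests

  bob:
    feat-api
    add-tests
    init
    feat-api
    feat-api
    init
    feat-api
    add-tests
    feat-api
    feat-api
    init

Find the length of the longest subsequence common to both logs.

One common subsequence of length 7: add-tests [1,2]; then init [4,3]; then feat-api [5,4]; then feat-api [6,5]; then feat-api [7,7]; then add-tests [8,8]; then feat-api [10,10]. Since dp[11][11] = 7, nothing longer is possible.

7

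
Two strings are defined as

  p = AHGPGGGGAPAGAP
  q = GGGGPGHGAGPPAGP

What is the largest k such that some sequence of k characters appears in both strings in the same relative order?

Taking G at p[3]=q[2]; then G at p[5]=q[3]; then G at p[6]=q[4]; then G at p[7]=q[6]; then G at p[8]=q[8]; then A at p[9]=q[9]; then P at p[10]=q[12]; then A at p[11]=q[13]; then G at p[12]=q[14]; then P at p[14]=q[15] gives a common subsequence of length 10. Since dp[14][15] = 10, nothing longer is possible.

10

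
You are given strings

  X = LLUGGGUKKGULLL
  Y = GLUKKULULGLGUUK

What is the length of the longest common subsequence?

One common subsequence of length 8: L (X #2, Y #2); then U (X #7, Y #3); then K (X #8, Y #4); then K (X #9, Y #5); then U (X #11, Y #6); then L (X #12, Y #7); then L (X #13, Y #9); then L (X #14, Y #11). dp[14][15] = 8 confirms this is the maximum.

8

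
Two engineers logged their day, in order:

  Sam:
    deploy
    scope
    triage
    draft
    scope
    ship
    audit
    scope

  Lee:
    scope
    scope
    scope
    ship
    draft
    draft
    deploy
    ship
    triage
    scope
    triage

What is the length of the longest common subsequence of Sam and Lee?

Taking scope [2,3]; then draft [4,6]; then ship [6,8]; then scope [8,10] gives a common subsequence of length 4. dp[8][11] = 4 confirms this is the maximum.

4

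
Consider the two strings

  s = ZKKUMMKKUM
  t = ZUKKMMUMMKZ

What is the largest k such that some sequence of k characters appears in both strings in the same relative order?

Let dp[i][j] be the LCS length of the first i characters of s and the first j characters of t. dp[i][j] = dp[i-1][j-1]+1 when the i-th and j-th characters match, else max(dp[i-1][j], dp[i][j-1]).
    ·  Z  U  K  K  M  M  U  M  M  K  Z
 ·  0  0  0  0  0  0  0  0  0  0  0  0
 Z  0  1  1  1  1  1  1  1  1  1  1  1
 K  0  1  1  2  2  2  2  2  2  2  2  2
 K  0  1  1  2  3  3  3  3  3  3  3  3
 U  0  1  2  2  3  3  3  4  4  4  4  4
 M  0  1  2  2  3  4  4  4  5  5  5  5
 M  0  1  2  2  3  4  5  5  5  6  6  6
 K  0  1  2  3  3  4  5  5  5  6  7  7
 K  0  1  2  3  4  4  5  5  5  6  7  7
 U  0  1  2  3  4  4  5  6  6  6  7  7
 M  0  1  2  3  4  5  5  6  7  7  7  7
dp[10][11] = 7. One LCS (by backtracking along matches): ZKKUMMK.

7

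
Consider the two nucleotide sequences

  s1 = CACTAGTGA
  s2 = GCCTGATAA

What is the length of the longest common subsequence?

One common subsequence of length 6: C at s1[1]=s2[2] → C at s1[3]=s2[3] → T at s1[4]=s2[4] → A at s1[5]=s2[6] → T at s1[7]=s2[7] → A at s1[9]=s2[9]. dp[9][9] = 6 confirms this is the maximum.

6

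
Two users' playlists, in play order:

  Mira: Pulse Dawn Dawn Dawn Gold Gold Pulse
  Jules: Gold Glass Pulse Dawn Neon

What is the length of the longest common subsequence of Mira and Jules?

One common subsequence of length 2: Pulse at Mira[1]=Jules[3]; then Dawn at Mira[2]=Jules[4], and the DP table's final entry dp[7][5] is also 2, so no common subsequence is longer.

2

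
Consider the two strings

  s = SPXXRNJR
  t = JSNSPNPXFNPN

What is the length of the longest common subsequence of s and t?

4

Match S [1,4], P [2,7], X [3,8], N [6,12] — 4 characters in the same relative order in both. The LCS DP gives dp[8][12] = 4, so this is optimal.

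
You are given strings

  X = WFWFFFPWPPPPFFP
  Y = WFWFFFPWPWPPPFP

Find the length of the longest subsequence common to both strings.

14

Taking W (X #1, Y #1), F (X #2, Y #2), W (X #3, Y #3), F (X #4, Y #4), F (X #5, Y #5), F (X #6, Y #6), P (X #7, Y #7), W (X #8, Y #8), P (X #9, Y #9), P (X #10, Y #11), P (X #11, Y #12), P (X #12, Y #13), F (X #14, Y #14), P (X #15, Y #15) gives a common subsequence of length 14. The LCS DP gives dp[15][15] = 14, so this is optimal.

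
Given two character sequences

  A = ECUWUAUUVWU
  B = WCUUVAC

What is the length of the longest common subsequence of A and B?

Let dp[i][j] be the LCS length of the first i characters of A and the first j characters of B. dp[i][j] = dp[i-1][j-1]+1 when the i-th and j-th characters match, else max(dp[i-1][j], dp[i][j-1]).
    ·  W  C  U  U  V  A  C
 ·  0  0  0  0  0  0  0  0
 E  0  0  0  0  0  0  0  0
 C  0  0  1  1  1  1  1  1
 U  0  0  1  2  2  2  2  2
 W  0  1  1  2  2  2  2  2
 U  0  1  1  2  3  3  3  3
 A  0  1  1  2  3  3  4  4
 U  0  1  1  2  3  3  4  4
 U  0  1  1  2  3  3  4  4
 V  0  1  1  2  3  4  4  4
 W  0  1  1  2  3  4  4  4
 U  0  1  1  2  3  4  4  4
dp[11][7] = 4. One LCS (by backtracking along matches): CUUA.

4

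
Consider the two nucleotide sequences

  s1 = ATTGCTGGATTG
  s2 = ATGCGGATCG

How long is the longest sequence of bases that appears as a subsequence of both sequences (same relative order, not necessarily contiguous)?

9

One common subsequence of length 9: A (s1 #1, s2 #1), then T (s1 #3, s2 #2), then G (s1 #4, s2 #3), then C (s1 #5, s2 #4), then G (s1 #7, s2 #5), then G (s1 #8, s2 #6), then A (s1 #9, s2 #7), then T (s1 #10, s2 #8), then G (s1 #12, s2 #10). The LCS DP gives dp[12][10] = 9, so this is optimal.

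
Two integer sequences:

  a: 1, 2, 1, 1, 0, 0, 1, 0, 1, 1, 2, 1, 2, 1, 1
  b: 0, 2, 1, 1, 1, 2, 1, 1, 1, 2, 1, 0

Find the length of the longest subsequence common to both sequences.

Taking 2 at a[2]=b[2], 1 at a[3]=b[3], 1 at a[4]=b[4], 1 at a[7]=b[5], 1 at a[9]=b[7], 1 at a[10]=b[8], 1 at a[12]=b[9], 2 at a[13]=b[10], 1 at a[14]=b[11] gives a common subsequence of length 9. dp[15][12] = 9 confirms this is the maximum.

9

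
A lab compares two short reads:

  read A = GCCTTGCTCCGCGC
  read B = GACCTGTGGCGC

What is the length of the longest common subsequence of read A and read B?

10

Match G [1,1], C [2,3], C [3,4], T [4,5], T [5,7], G [6,8], G [11,9], C [12,10], G [13,11], C [14,12] — 10 bases in the same relative order in both. The LCS DP gives dp[14][12] = 10, so this is optimal.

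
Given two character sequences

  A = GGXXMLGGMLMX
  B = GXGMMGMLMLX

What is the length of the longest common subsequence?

8

Taking G (A #1, B #1); then G (A #2, B #3); then M (A #5, B #5); then G (A #8, B #6); then M (A #9, B #7); then L (A #10, B #8); then M (A #11, B #9); then X (A #12, B #11) gives a common subsequence of length 8, and the DP table's final entry dp[12][11] is also 8, so no common subsequence is longer.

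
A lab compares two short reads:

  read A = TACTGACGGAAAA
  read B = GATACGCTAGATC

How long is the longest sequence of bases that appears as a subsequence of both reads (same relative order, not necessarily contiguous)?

Pick T (read A #1, read B #3), then A (read A #2, read B #4), then C (read A #3, read B #7), then T (read A #4, read B #8), then G (read A #5, read B #10), then A (read A #6, read B #11), then C (read A #7, read B #13); all 7 bases appear in both, in order. dp[13][13] = 7 confirms this is the maximum.

7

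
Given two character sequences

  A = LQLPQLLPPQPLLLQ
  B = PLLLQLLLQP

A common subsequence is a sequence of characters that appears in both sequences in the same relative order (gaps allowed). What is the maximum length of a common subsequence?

8

Taking L at A[3]=B[2], L at A[6]=B[3], L at A[7]=B[4], Q at A[10]=B[5], L at A[12]=B[6], L at A[13]=B[7], L at A[14]=B[8], Q at A[15]=B[9] gives a common subsequence of length 8. Since dp[15][10] = 8, nothing longer is possible.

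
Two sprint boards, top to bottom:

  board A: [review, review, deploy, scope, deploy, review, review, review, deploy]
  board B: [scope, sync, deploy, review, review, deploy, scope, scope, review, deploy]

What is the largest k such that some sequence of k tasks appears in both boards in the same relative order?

Match review at board A[1]=board B[4], then review at board A[2]=board B[5], then deploy at board A[3]=board B[6], then scope at board A[4]=board B[8], then review at board A[8]=board B[9], then deploy at board A[9]=board B[10] — 6 tasks in the same relative order in both. The LCS DP gives dp[9][10] = 6, so this is optimal.

6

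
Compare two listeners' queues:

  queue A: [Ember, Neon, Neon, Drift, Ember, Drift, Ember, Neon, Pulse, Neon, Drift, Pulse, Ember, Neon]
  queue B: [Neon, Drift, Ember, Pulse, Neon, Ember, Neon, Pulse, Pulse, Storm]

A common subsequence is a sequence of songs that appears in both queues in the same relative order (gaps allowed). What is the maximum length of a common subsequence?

7

Taking Neon [3,1], Drift [4,2], Ember [5,3], Ember [7,6], Neon [8,7], Pulse [9,8], Pulse [12,9] gives a common subsequence of length 7. Since dp[14][10] = 7, nothing longer is possible.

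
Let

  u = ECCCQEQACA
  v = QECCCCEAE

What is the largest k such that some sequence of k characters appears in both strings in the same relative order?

6

Match E (u #1, v #2), then C (u #2, v #4), then C (u #3, v #5), then C (u #4, v #6), then E (u #6, v #7), then A (u #8, v #8) — 6 characters in the same relative order in both. The LCS DP gives dp[10][9] = 6, so this is optimal.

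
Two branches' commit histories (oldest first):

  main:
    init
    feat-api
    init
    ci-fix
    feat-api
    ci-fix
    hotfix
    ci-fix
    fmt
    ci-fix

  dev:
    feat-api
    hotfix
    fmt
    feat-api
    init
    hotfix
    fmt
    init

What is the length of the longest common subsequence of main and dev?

4

One common subsequence of length 4: feat-api at main[2]=dev[4]; then init at main[3]=dev[5]; then hotfix at main[7]=dev[6]; then fmt at main[9]=dev[7]. Since dp[10][8] = 4, nothing longer is possible.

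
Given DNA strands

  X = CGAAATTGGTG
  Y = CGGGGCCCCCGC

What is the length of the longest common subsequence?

Pick C (X #1, Y #1), G (X #2, Y #3), G (X #8, Y #4), G (X #9, Y #5), G (X #11, Y #11); all 5 bases appear in both, in order. The LCS DP gives dp[11][12] = 5, so this is optimal.

5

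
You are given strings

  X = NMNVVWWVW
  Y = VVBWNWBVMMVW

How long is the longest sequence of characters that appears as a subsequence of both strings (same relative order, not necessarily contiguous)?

Taking V [4,1] → V [5,2] → W [6,4] → W [7,6] → V [8,11] → W [9,12] gives a common subsequence of length 6, and the DP table's final entry dp[9][12] is also 6, so no common subsequence is longer.

6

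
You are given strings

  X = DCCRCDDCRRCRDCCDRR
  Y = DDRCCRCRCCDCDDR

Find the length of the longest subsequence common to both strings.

11

Taking D [1,2], C [2,4], C [3,5], R [4,6], C [5,7], C [8,9], C [11,10], D [13,11], C [14,12], D [16,14], R [18,15] gives a common subsequence of length 11, and the DP table's final entry dp[18][15] is also 11, so no common subsequence is longer.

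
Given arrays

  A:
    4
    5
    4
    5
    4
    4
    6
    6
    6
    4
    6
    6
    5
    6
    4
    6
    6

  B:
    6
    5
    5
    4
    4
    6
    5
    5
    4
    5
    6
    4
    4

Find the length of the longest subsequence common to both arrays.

9

One common subsequence of length 9: 5 at A[2]=B[2], then 5 at A[4]=B[3], then 4 at A[5]=B[4], then 4 at A[6]=B[5], then 6 at A[7]=B[6], then 4 at A[10]=B[9], then 5 at A[13]=B[10], then 6 at A[14]=B[11], then 4 at A[15]=B[13]. Since dp[17][13] = 9, nothing longer is possible.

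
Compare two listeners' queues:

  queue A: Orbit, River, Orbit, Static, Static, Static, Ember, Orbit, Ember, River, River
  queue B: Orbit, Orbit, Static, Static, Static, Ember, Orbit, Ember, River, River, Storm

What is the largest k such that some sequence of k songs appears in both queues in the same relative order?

10

One common subsequence of length 10: Orbit [1,1] → Orbit [3,2] → Static [4,3] → Static [5,4] → Static [6,5] → Ember [7,6] → Orbit [8,7] → Ember [9,8] → River [10,9] → River [11,10]. Since dp[11][11] = 10, nothing longer is possible.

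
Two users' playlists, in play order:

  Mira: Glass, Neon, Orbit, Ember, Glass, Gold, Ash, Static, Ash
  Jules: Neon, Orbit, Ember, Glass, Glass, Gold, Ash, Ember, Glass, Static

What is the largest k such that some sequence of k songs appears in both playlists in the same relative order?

7

Match Neon (Mira #2, Jules #1); then Orbit (Mira #3, Jules #2); then Ember (Mira #4, Jules #3); then Glass (Mira #5, Jules #5); then Gold (Mira #6, Jules #6); then Ash (Mira #7, Jules #7); then Static (Mira #8, Jules #10) — 7 songs in the same relative order in both. The LCS DP gives dp[9][10] = 7, so this is optimal.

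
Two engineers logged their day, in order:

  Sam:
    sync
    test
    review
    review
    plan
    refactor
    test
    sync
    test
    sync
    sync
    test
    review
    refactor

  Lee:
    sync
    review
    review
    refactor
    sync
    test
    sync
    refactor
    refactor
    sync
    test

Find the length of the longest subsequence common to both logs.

9

Match sync at Sam[1]=Lee[1]; then review at Sam[3]=Lee[2]; then review at Sam[4]=Lee[3]; then refactor at Sam[6]=Lee[4]; then sync at Sam[8]=Lee[5]; then test at Sam[9]=Lee[6]; then sync at Sam[10]=Lee[7]; then sync at Sam[11]=Lee[10]; then test at Sam[12]=Lee[11] — 9 tasks in the same relative order in both. The LCS DP gives dp[14][11] = 9, so this is optimal.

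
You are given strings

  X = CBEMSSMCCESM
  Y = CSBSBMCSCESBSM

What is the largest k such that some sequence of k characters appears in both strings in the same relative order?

9

Taking C [1,1], B [2,3], S [5,4], M [7,6], C [8,7], C [9,9], E [10,10], S [11,13], M [12,14] gives a common subsequence of length 9. Since dp[12][14] = 9, nothing longer is possible.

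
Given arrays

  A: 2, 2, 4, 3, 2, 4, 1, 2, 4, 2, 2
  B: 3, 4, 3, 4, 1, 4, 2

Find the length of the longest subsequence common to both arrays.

Let dp[i][j] be the LCS length of the first i values of A and the first j values of B. dp[i][j] = dp[i-1][j-1]+1 when the i-th and j-th values match, else max(dp[i-1][j], dp[i][j-1]).
    ·  3  4  3  4  1  4  2
 ·  0  0  0  0  0  0  0  0
 2  0  0  0  0  0  0  0  1
 2  0  0  0  0  0  0  0  1
 4  0  0  1  1  1  1  1  1
 3  0  1  1  2  2  2  2  2
 2  0  1  1  2  2  2  2  3
 4  0  1  2  2  3  3  3  3
 1  0  1  2  2  3  4  4  4
 2  0  1  2  2  3  4  4  5
 4  0  1  2  2  3  4  5  5
 2  0  1  2  2  3  4  5  6
 2  0  1  2  2  3  4  5  6
dp[11][7] = 6. One LCS (by backtracking along matches): 4, 3, 4, 1, 4, 2.

6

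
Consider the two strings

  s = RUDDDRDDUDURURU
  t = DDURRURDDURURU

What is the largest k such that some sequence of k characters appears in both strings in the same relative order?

10

Taking R at s[1]=t[5] → U at s[2]=t[6] → R at s[6]=t[7] → D at s[8]=t[8] → D at s[10]=t[9] → U at s[11]=t[10] → R at s[12]=t[11] → U at s[13]=t[12] → R at s[14]=t[13] → U at s[15]=t[14] gives a common subsequence of length 10. dp[15][14] = 10 confirms this is the maximum.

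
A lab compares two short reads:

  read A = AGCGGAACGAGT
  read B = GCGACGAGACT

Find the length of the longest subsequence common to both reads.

9

Taking G (read A #2, read B #1), C (read A #3, read B #2), G (read A #5, read B #3), A (read A #7, read B #4), C (read A #8, read B #5), G (read A #9, read B #6), A (read A #10, read B #7), G (read A #11, read B #8), T (read A #12, read B #11) gives a common subsequence of length 9. The LCS DP gives dp[12][11] = 9, so this is optimal.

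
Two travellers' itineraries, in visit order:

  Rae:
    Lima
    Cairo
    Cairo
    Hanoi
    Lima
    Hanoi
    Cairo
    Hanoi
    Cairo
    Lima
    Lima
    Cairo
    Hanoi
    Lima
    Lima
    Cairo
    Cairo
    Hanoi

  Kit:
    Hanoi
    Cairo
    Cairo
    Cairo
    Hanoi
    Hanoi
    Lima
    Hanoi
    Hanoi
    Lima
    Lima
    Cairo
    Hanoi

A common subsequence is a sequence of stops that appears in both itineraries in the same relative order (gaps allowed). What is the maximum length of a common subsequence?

Pick Cairo at Rae[2]=Kit[3], then Cairo at Rae[3]=Kit[4], then Hanoi at Rae[4]=Kit[6], then Lima at Rae[5]=Kit[7], then Hanoi at Rae[8]=Kit[8], then Hanoi at Rae[13]=Kit[9], then Lima at Rae[14]=Kit[10], then Lima at Rae[15]=Kit[11], then Cairo at Rae[17]=Kit[12], then Hanoi at Rae[18]=Kit[13]; all 10 stops appear in both, in order. The LCS DP gives dp[18][13] = 10, so this is optimal.

10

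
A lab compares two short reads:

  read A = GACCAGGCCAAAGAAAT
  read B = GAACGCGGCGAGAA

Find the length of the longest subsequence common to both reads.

One common subsequence of length 11: G at read A[1]=read B[1], then A at read A[2]=read B[3], then C at read A[3]=read B[4], then C at read A[4]=read B[6], then G at read A[6]=read B[7], then G at read A[7]=read B[8], then C at read A[8]=read B[9], then A at read A[12]=read B[11], then G at read A[13]=read B[12], then A at read A[15]=read B[13], then A at read A[16]=read B[14]. Since dp[17][14] = 11, nothing longer is possible.

11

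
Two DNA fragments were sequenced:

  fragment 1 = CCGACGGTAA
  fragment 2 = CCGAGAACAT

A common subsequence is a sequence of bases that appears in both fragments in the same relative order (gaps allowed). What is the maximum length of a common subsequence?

7

One common subsequence of length 7: C (fragment 1 #1, fragment 2 #1), C (fragment 1 #2, fragment 2 #2), G (fragment 1 #3, fragment 2 #3), A (fragment 1 #4, fragment 2 #4), G (fragment 1 #6, fragment 2 #5), A (fragment 1 #9, fragment 2 #7), A (fragment 1 #10, fragment 2 #9). Since dp[10][10] = 7, nothing longer is possible.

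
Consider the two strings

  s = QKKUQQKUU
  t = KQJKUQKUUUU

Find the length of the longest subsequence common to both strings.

7

One common subsequence of length 7: Q at s[1]=t[2]; then K at s[3]=t[4]; then U at s[4]=t[5]; then Q at s[6]=t[6]; then K at s[7]=t[7]; then U at s[8]=t[10]; then U at s[9]=t[11]. Since dp[9][11] = 7, nothing longer is possible.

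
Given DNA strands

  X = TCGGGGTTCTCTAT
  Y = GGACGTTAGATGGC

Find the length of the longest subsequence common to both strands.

7

Taking G at X[3]=Y[1], G at X[4]=Y[2], G at X[6]=Y[5], T at X[7]=Y[6], T at X[8]=Y[7], T at X[10]=Y[11], C at X[11]=Y[14] gives a common subsequence of length 7. dp[14][14] = 7 confirms this is the maximum.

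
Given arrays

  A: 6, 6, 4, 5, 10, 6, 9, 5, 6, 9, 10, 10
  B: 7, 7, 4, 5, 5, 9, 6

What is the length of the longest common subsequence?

Match 4 at A[3]=B[3], then 5 at A[4]=B[5], then 9 at A[7]=B[6], then 6 at A[9]=B[7] — 4 values in the same relative order in both. dp[12][7] = 4 confirms this is the maximum.

4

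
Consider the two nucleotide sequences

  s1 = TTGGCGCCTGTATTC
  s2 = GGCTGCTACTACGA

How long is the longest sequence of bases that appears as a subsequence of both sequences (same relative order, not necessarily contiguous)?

9

One common subsequence of length 9: G [3,1], then G [4,2], then C [5,3], then G [6,5], then C [7,6], then C [8,9], then T [9,10], then G [10,13], then A [12,14]. The LCS DP gives dp[15][14] = 9, so this is optimal.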